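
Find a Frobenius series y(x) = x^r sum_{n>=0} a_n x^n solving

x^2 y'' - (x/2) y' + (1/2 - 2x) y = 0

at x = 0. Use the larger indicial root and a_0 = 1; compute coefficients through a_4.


Write in Frobenius form y'' + (p(x)/x) y' + (q(x)/x^2) y = 0:
  p(x) = -1/2,  q(x) = 1/2 - 2x.
Indicial equation: r(r-1) + (-1/2) r + (1/2) = 0 -> roots r_1 = 1, r_2 = 1/2.
Take r = r_1 = 1. Let y(x) = x^r sum_{n>=0} a_n x^n with a_0 = 1.
Substitute y = x^r sum a_n x^n and match x^{r+n}. The recurrence is
  D(n) a_n - 2 a_{n-1} = 0,  where D(n) = (r+n)(r+n-1) + (-1/2)(r+n) + (1/2).
  a_n = 2 / D(n) * a_{n-1}.
Since the indicial polynomial factors as (r - r_1)(r - r_2), D(n) = (r_1 + n - r_1)(r_1 + n - r_2) = n(n + 1/2).
Evaluating step by step (a_0 = 1):
  n = 1: D(1) = 1(1 + 1/2) = 3/2; numerator = 2(1) = 2; a_1 = (2)/(3/2) = 4/3
  n = 2: D(2) = 2(2 + 1/2) = 5; numerator = 2(4/3) = 8/3; a_2 = (8/3)/(5) = 8/15
  n = 3: D(3) = 3(3 + 1/2) = 21/2; numerator = 2(8/15) = 16/15; a_3 = (16/15)/(21/2) = 32/315
  n = 4: D(4) = 4(4 + 1/2) = 18; numerator = 2(32/315) = 64/315; a_4 = (64/315)/(18) = 32/2835

r = 1; a_0 = 1; a_1 = 4/3; a_2 = 8/15; a_3 = 32/315; a_4 = 32/2835


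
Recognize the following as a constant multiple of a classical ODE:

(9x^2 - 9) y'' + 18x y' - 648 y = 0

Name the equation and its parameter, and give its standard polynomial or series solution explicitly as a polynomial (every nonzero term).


All three coefficients share the factor -9; dividing through by -9 gives  (1 - x^2) y'' - 2x y' + 72 y = 0.
This matches the Legendre equation (1 - x^2) y'' - 2x y' + n(n+1) y = 0 (note the -2x y' term) with n(n+1) = 72, so n = 8; the polynomial solution is P_8(x).
With y = sum_k a_k x^k, matching x^k gives (k+2)(k+1) a_{k+2} = [k(k+1) - n(n+1)] a_k = (k - 8)(k + 9) a_k. The right side vanishes at k = 8, so the series with the parity of 8 terminates at degree 8.
Standard normalization (P_n(1) = 1): leading coefficient (2n)!/(2^n (n!)^2) = 20922789888000/(256*1625702400) = 6435/128, so a_8 = 6435/128. Work downward with a_k = (k+1)(k+2) a_{k+2} / ((k - 8)(k + 9)):
  a_6 = (7)(8)(6435/128) / ((6 - 8)(6 + 9)) = (45045/16)/(-30) = -3003/32
  a_4 = (5)(6)(-3003/32) / ((4 - 8)(4 + 9)) = (-45045/16)/(-52) = 3465/64
  a_2 = (3)(4)(3465/64) / ((2 - 8)(2 + 9)) = (10395/16)/(-66) = -315/32
  a_0 = (1)(2)(-315/32) / ((0 - 8)(0 + 9)) = (-315/16)/(-72) = 35/128
Hence P_8(x) = 6435 x^8/128 - 3003 x^6/32 + 3465 x^4/64 - 315 x^2/32 + 35/128.

P_8(x); series = 6435 x^8/128 - 3003 x^6/32 + 3465 x^4/64 - 315 x^2/32 + 35/128


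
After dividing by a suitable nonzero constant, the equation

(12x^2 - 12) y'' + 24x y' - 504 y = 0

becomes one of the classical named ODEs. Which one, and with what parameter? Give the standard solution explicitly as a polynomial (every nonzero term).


All three coefficients share the factor -12; dividing through by -12 gives  (1 - x^2) y'' - 2x y' + 42 y = 0.
This matches the Legendre equation (1 - x^2) y'' - 2x y' + n(n+1) y = 0 (note the -2x y' term) with n(n+1) = 42, so n = 6; the polynomial solution is P_6(x).
With y = sum_k a_k x^k, matching x^k gives (k+2)(k+1) a_{k+2} = [k(k+1) - n(n+1)] a_k = (k - 6)(k + 7) a_k. The right side vanishes at k = 6, so the series with the parity of 6 terminates at degree 6.
Standard normalization (P_n(1) = 1): leading coefficient (2n)!/(2^n (n!)^2) = 479001600/(64*518400) = 231/16, so a_6 = 231/16. Work downward with a_k = (k+1)(k+2) a_{k+2} / ((k - 6)(k + 7)):
  a_4 = (5)(6)(231/16) / ((4 - 6)(4 + 7)) = (3465/8)/(-22) = -315/16
  a_2 = (3)(4)(-315/16) / ((2 - 6)(2 + 7)) = (-945/4)/(-36) = 105/16
  a_0 = (1)(2)(105/16) / ((0 - 6)(0 + 7)) = (105/8)/(-42) = -5/16
Hence P_6(x) = 231 x^6/16 - 315 x^4/16 + 105 x^2/16 - 5/16.

P_6(x); series = 231 x^6/16 - 315 x^4/16 + 105 x^2/16 - 5/16


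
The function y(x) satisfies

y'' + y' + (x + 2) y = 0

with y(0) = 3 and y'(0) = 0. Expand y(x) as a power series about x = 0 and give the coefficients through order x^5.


Ansatz: y(x) = sum_{n>=0} a_n x^n, so y'(x) = sum_{n>=1} n a_n x^(n-1) and y''(x) = sum_{n>=2} n(n-1) a_n x^(n-2).
Substitute into P(x) y'' + Q(x) y' + R(x) y = 0 with P(x) = 1, Q(x) = 1, R(x) = x + 2, and match powers of x.
Initial conditions: a_0 = 3, a_1 = 0.
Setting the coefficient of each power of x to zero and solving order by order (substituting the coefficients already found):
  x^0: 2 a_2 + a_1 + 2 a_0 = 0  ->  2 a_2 = -a_1 - 2 a_0 = -6  ->  a_2 = -3
  x^1: 6 a_3 + 2 a_2 + 2 a_1 + a_0 = 0  ->  6 a_3 = -2 a_2 - 2 a_1 - a_0 = 3  ->  a_3 = 1/2
  x^2: 12 a_4 + 3 a_3 + 2 a_2 + a_1 = 0  ->  12 a_4 = -3 a_3 - 2 a_2 - a_1 = 9/2  ->  a_4 = 3/8
  x^3: 20 a_5 + 4 a_4 + 2 a_3 + a_2 = 0  ->  20 a_5 = -4 a_4 - 2 a_3 - a_2 = 1/2  ->  a_5 = 1/40
Truncated series: y(x) = 3 - 3 x^2 + (1/2) x^3 + (3/8) x^4 + (1/40) x^5 + O(x^6).

a_0 = 3; a_1 = 0; a_2 = -3; a_3 = 1/2; a_4 = 3/8; a_5 = 1/40


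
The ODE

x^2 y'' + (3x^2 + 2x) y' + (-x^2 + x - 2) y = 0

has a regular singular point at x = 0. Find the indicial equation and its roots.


Divide by x^2 to reach normal form y'' + P_1(x) y' + P_2(x) y = 0 with P_1(x) = 3 + 2/x and P_2(x) = -1 + 1/x - 2/x^2.
x = 0 is a singular point because the y'-coefficient 3 + 2/x has a pole at x = 0 and the y-coefficient -1 + 1/x - 2/x^2 has a pole at x = 0.
It is a regular singular point because x P_1(x) = p(x) = 3x + 2 and x^2 P_2(x) = q(x) = -x^2 + x - 2 are polynomials, hence analytic at x = 0.
p(0) = 2,  q(0) = -2.
Indicial equation: r(r-1) + p(0) r + q(0) = 0, i.e. r^2 + (p(0) - 1) r + q(0) = 0, i.e. r^2 + 1 r - 2 = 0.
Discriminant: (1)^2 - 4(-2) = 9, so r = (-1 ± 3)/2.
Solving: r_1 = 1, r_2 = -2.

indicial: r^2 + 1 r - 2 = 0; roots r_1 = 1, r_2 = -2


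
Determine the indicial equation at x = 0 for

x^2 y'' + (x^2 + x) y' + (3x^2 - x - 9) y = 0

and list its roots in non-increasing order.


Divide by x^2 to reach normal form y'' + P_1(x) y' + P_2(x) y = 0 with P_1(x) = 1 + 1/x and P_2(x) = 3 - 1/x - 9/x^2.
x = 0 is a singular point because the y'-coefficient 1 + 1/x has a pole at x = 0 and the y-coefficient 3 - 1/x - 9/x^2 has a pole at x = 0.
It is a regular singular point because x P_1(x) = p(x) = x + 1 and x^2 P_2(x) = q(x) = 3x^2 - x - 9 are polynomials, hence analytic at x = 0.
p(0) = 1,  q(0) = -9.
Indicial equation: r(r-1) + p(0) r + q(0) = 0, i.e. r^2 + (p(0) - 1) r + q(0) = 0, i.e. r^2 - 9 = 0.
Discriminant: (0)^2 - 4(-9) = 36, so r = (0 ± 6)/2.
Solving: r_1 = 3, r_2 = -3.

indicial: r^2 - 9 = 0; roots r_1 = 3, r_2 = -3


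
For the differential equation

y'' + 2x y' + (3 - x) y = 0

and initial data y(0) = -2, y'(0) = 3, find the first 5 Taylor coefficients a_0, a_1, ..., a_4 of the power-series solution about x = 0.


Ansatz: y(x) = sum_{n>=0} a_n x^n, so y'(x) = sum_{n>=1} n a_n x^(n-1) and y''(x) = sum_{n>=2} n(n-1) a_n x^(n-2).
Substitute into P(x) y'' + Q(x) y' + R(x) y = 0 with P(x) = 1, Q(x) = 2x, R(x) = 3 - x, and match powers of x.
Initial conditions: a_0 = -2, a_1 = 3.
Setting the coefficient of each power of x to zero and solving order by order (substituting the coefficients already found):
  x^0: 2 a_2 + 3 a_0 = 0  ->  2 a_2 = -3 a_0 = 6  ->  a_2 = 3
  x^1: 6 a_3 + 5 a_1 - a_0 = 0  ->  6 a_3 = -5 a_1 + a_0 = -17  ->  a_3 = -17/6
  x^2: 12 a_4 + 7 a_2 - a_1 = 0  ->  12 a_4 = -7 a_2 + a_1 = -18  ->  a_4 = -3/2
Truncated series: y(x) = -2 + 3 x + 3 x^2 - (17/6) x^3 - (3/2) x^4 + O(x^5).

a_0 = -2; a_1 = 3; a_2 = 3; a_3 = -17/6; a_4 = -3/2


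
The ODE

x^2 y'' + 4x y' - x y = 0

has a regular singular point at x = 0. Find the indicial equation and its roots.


Divide by x^2 to reach normal form y'' + P_1(x) y' + P_2(x) y = 0 with P_1(x) = 4/x and P_2(x) = -1/x.
x = 0 is a singular point because the y'-coefficient 4/x has a pole at x = 0 and the y-coefficient -1/x has a pole at x = 0.
It is a regular singular point because x P_1(x) = p(x) = 4 and x^2 P_2(x) = q(x) = -x are polynomials, hence analytic at x = 0.
p(0) = 4,  q(0) = 0.
Indicial equation: r(r-1) + p(0) r + q(0) = 0, i.e. r^2 + (p(0) - 1) r + q(0) = 0, i.e. r^2 + 3 r = 0.
Discriminant: (3)^2 - 4(0) = 9, so r = (-3 ± 3)/2.
Solving: r_1 = 0, r_2 = -3.

indicial: r^2 + 3 r = 0; roots r_1 = 0, r_2 = -3


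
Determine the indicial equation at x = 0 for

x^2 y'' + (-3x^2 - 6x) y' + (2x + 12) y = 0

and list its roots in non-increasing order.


Divide by x^2 to reach normal form y'' + P_1(x) y' + P_2(x) y = 0 with P_1(x) = -3 - 6/x and P_2(x) = 2/x + 12/x^2.
x = 0 is a singular point because the y'-coefficient -3 - 6/x has a pole at x = 0 and the y-coefficient 2/x + 12/x^2 has a pole at x = 0.
It is a regular singular point because x P_1(x) = p(x) = -3x - 6 and x^2 P_2(x) = q(x) = 2x + 12 are polynomials, hence analytic at x = 0.
p(0) = -6,  q(0) = 12.
Indicial equation: r(r-1) + p(0) r + q(0) = 0, i.e. r^2 + (p(0) - 1) r + q(0) = 0, i.e. r^2 - 7 r + 12 = 0.
Discriminant: (-7)^2 - 4(12) = 1, so r = (7 ± 1)/2.
Solving: r_1 = 4, r_2 = 3.

indicial: r^2 - 7 r + 12 = 0; roots r_1 = 4, r_2 = 3


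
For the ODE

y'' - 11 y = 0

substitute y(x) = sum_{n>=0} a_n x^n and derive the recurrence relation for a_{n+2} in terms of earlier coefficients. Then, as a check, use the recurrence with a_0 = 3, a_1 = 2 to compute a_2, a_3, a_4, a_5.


Substitute y = sum_n a_n x^n into y'' + (const) y = 0.
y''(x) = sum_{n>=0} (n+2)(n+1) a_{n+2} x^n.
The ODE becomes sum_n [(n+2)(n+1) a_{n+2} - 11 a_n] x^n = 0.
Setting each coefficient to zero gives the recurrence:
  (n+2)(n+1) a_{n+2} - 11 a_n = 0,
  a_{n+2} = 11 / ((n+1)(n+2)) a_n.

Check with a_0 = 3, a_1 = 2 (apply the recurrence for n = 0, 1, 2, 3): a_0 = 3, a_1 = 2, a_2 = 33/2, a_3 = 11/3, a_4 = 121/8, a_5 = 121/60.

a_{n+2} = 11/((n+1)(n+2)) * a_n; check: a_0 = 3, a_1 = 2, a_2 = 33/2, a_3 = 11/3, a_4 = 121/8, a_5 = 121/60


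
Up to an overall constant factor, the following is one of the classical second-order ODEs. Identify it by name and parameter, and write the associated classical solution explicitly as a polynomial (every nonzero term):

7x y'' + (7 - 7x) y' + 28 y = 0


All three coefficients share the factor 7; dividing through by 7 gives  x y'' + (1 - x) y' + 4 y = 0.
This matches the Laguerre equation x y'' + (1 - x) y' + n y = 0 with n = 4; the polynomial solution is L_4(x).
With y = sum_k a_k x^k, matching x^k gives (k+1)k a_{k+1} + (k+1) a_{k+1} - k a_k + n a_k = 0, i.e. (k+1)^2 a_{k+1} = (k - n) a_k = (k - 4) a_k. The right side vanishes at k = 4, so the series terminates at degree 4.
Standard normalization L_n(0) = 1 gives a_0 = 1. Work upward with a_{k+1} = (k - 4) a_k / (k+1)^2:
  a_1 = (0 - 4)(1) / 1^2 = -4/1 = -4
  a_2 = (1 - 4)(-4) / 2^2 = 12/4 = 3
  a_3 = (2 - 4)(3) / 3^2 = -6/9 = -2/3
  a_4 = (3 - 4)(-2/3) / 4^2 = (2/3)/16 = 1/24
Hence L_4(x) = x^4/24 - 2 x^3/3 + 3 x^2 - 4 x + 1.

L_4(x); series = x^4/24 - 2 x^3/3 + 3 x^2 - 4 x + 1


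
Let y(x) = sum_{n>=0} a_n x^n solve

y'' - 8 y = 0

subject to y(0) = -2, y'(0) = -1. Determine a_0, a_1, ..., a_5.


Ansatz: y(x) = sum_{n>=0} a_n x^n, so y'(x) = sum_{n>=1} n a_n x^(n-1) and y''(x) = sum_{n>=2} n(n-1) a_n x^(n-2).
Substitute into P(x) y'' + Q(x) y' + R(x) y = 0 with P(x) = 1, Q(x) = 0, R(x) = -8, and match powers of x.
Initial conditions: a_0 = -2, a_1 = -1.
Setting the coefficient of each power of x to zero and solving order by order (substituting the coefficients already found):
  x^0: 2 a_2 - 8 a_0 = 0  ->  2 a_2 = 8 a_0 = -16  ->  a_2 = -8
  x^1: 6 a_3 - 8 a_1 = 0  ->  6 a_3 = 8 a_1 = -8  ->  a_3 = -4/3
  x^2: 12 a_4 - 8 a_2 = 0  ->  12 a_4 = 8 a_2 = -64  ->  a_4 = -16/3
  x^3: 20 a_5 - 8 a_3 = 0  ->  20 a_5 = 8 a_3 = -32/3  ->  a_5 = -8/15
Truncated series: y(x) = -2 - x - 8 x^2 - (4/3) x^3 - (16/3) x^4 - (8/15) x^5 + O(x^6).

a_0 = -2; a_1 = -1; a_2 = -8; a_3 = -4/3; a_4 = -16/3; a_5 = -8/15


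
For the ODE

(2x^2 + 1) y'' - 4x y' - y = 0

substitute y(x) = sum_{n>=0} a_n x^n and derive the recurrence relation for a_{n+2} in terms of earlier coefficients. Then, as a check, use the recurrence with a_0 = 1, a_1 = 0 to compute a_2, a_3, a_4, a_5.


Substitute y = sum_n a_n x^n.
(1 + 2 x^2) y'' contributes (n+2)(n+1) a_{n+2} + 2 n(n-1) a_n at x^n.
-4 x y'(x) contributes -4 n a_n at x^n.
-y(x) contributes -1 a_n at x^n.
Matching x^n: (n+2)(n+1) a_{n+2} + (2 n(n-1) - 4 n - 1) a_n = 0.
Thus a_{n+2} = (-2 n(n-1) + 4 n + 1) / ((n+1)(n+2)) * a_n.

Check with a_0 = 1, a_1 = 0 (apply the recurrence for n = 0, 1, 2, 3): a_0 = 1, a_1 = 0, a_2 = 1/2, a_3 = 0, a_4 = 5/24, a_5 = 0.

a_(n+2) = (-2 n(n-1) + 4 n + 1) / ((n+1)(n+2)) * a_n; check: a_0 = 1, a_1 = 0, a_2 = 1/2, a_3 = 0, a_4 = 5/24, a_5 = 0


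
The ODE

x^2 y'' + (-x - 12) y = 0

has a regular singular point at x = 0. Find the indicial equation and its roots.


Divide by x^2 to reach normal form y'' + P_1(x) y' + P_2(x) y = 0 with P_1(x) = 0 and P_2(x) = -1/x - 12/x^2.
x = 0 is a singular point because the y-coefficient -1/x - 12/x^2 has a pole at x = 0.
It is a regular singular point because x P_1(x) = p(x) = 0 and x^2 P_2(x) = q(x) = -x - 12 are polynomials, hence analytic at x = 0.
p(0) = 0,  q(0) = -12.
Indicial equation: r(r-1) + p(0) r + q(0) = 0, i.e. r^2 + (p(0) - 1) r + q(0) = 0, i.e. r^2 - 1 r - 12 = 0.
Discriminant: (-1)^2 - 4(-12) = 49, so r = (1 ± 7)/2.
Solving: r_1 = 4, r_2 = -3.

indicial: r^2 - 1 r - 12 = 0; roots r_1 = 4, r_2 = -3


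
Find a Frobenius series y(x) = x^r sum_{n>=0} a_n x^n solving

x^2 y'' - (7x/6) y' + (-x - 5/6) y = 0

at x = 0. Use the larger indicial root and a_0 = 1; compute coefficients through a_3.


Write in Frobenius form y'' + (p(x)/x) y' + (q(x)/x^2) y = 0:
  p(x) = -7/6,  q(x) = -x - 5/6.
Indicial equation: r(r-1) + (-7/6) r + (-5/6) = 0 -> roots r_1 = 5/2, r_2 = -1/3.
Take r = r_1 = 5/2. Let y(x) = x^r sum_{n>=0} a_n x^n with a_0 = 1.
Substitute y = x^r sum a_n x^n and match x^{r+n}. The recurrence is
  D(n) a_n - 1 a_{n-1} = 0,  where D(n) = (r+n)(r+n-1) + (-7/6)(r+n) + (-5/6).
  a_n = 1 / D(n) * a_{n-1}.
Since the indicial polynomial factors as (r - r_1)(r - r_2), D(n) = (r_1 + n - r_1)(r_1 + n - r_2) = n(n + 17/6).
Evaluating step by step (a_0 = 1):
  n = 1: D(1) = 1(1 + 17/6) = 23/6; numerator = 1(1) = 1; a_1 = (1)/(23/6) = 6/23
  n = 2: D(2) = 2(2 + 17/6) = 29/3; numerator = 1(6/23) = 6/23; a_2 = (6/23)/(29/3) = 18/667
  n = 3: D(3) = 3(3 + 17/6) = 35/2; numerator = 1(18/667) = 18/667; a_3 = (18/667)/(35/2) = 36/23345

r = 5/2; a_0 = 1; a_1 = 6/23; a_2 = 18/667; a_3 = 36/23345


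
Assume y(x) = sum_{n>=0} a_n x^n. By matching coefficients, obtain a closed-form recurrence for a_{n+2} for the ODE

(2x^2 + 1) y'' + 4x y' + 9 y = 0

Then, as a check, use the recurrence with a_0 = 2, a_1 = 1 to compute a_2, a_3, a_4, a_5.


Substitute y = sum_n a_n x^n.
(1 + 2 x^2) y'' contributes (n+2)(n+1) a_{n+2} + 2 n(n-1) a_n at x^n.
4 x y'(x) contributes 4 n a_n at x^n.
9 y(x) contributes 9 a_n at x^n.
Matching x^n: (n+2)(n+1) a_{n+2} + (2 n(n-1) + 4 n + 9) a_n = 0.
Thus a_{n+2} = (-2 n(n-1) - 4 n - 9) / ((n+1)(n+2)) * a_n.

Check with a_0 = 2, a_1 = 1 (apply the recurrence for n = 0, 1, 2, 3): a_0 = 2, a_1 = 1, a_2 = -9, a_3 = -13/6, a_4 = 63/4, a_5 = 143/40.

a_(n+2) = (-2 n(n-1) - 4 n - 9) / ((n+1)(n+2)) * a_n; check: a_0 = 2, a_1 = 1, a_2 = -9, a_3 = -13/6, a_4 = 63/4, a_5 = 143/40


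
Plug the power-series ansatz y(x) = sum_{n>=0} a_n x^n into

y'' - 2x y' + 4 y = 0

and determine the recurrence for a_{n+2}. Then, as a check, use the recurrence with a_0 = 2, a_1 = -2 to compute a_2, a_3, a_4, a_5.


Substitute y = sum_n a_n x^n.
y''(x) has coefficient (n+2)(n+1) a_{n+2} at x^n;
-2 x y'(x) has coefficient -2 n a_n at x^n (shift);
4 y(x) has coefficient 4 a_n at x^n.
Matching x^n: (n+2)(n+1) a_{n+2} + (-2n + 4) a_n = 0.
Thus a_{n+2} = (2n - 4) / ((n+1)(n+2)) * a_n.

Check with a_0 = 2, a_1 = -2 (apply the recurrence for n = 0, 1, 2, 3): a_0 = 2, a_1 = -2, a_2 = -4, a_3 = 2/3, a_4 = 0, a_5 = 1/15.

a_(n+2) = (2n - 4) / ((n+1)(n+2)) * a_n; check: a_0 = 2, a_1 = -2, a_2 = -4, a_3 = 2/3, a_4 = 0, a_5 = 1/15


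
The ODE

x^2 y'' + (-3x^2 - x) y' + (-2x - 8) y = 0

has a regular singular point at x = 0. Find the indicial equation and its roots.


Divide by x^2 to reach normal form y'' + P_1(x) y' + P_2(x) y = 0 with P_1(x) = -3 - 1/x and P_2(x) = -2/x - 8/x^2.
x = 0 is a singular point because the y'-coefficient -3 - 1/x has a pole at x = 0 and the y-coefficient -2/x - 8/x^2 has a pole at x = 0.
It is a regular singular point because x P_1(x) = p(x) = -3x - 1 and x^2 P_2(x) = q(x) = -2x - 8 are polynomials, hence analytic at x = 0.
p(0) = -1,  q(0) = -8.
Indicial equation: r(r-1) + p(0) r + q(0) = 0, i.e. r^2 + (p(0) - 1) r + q(0) = 0, i.e. r^2 - 2 r - 8 = 0.
Discriminant: (-2)^2 - 4(-8) = 36, so r = (2 ± 6)/2.
Solving: r_1 = 4, r_2 = -2.

indicial: r^2 - 2 r - 8 = 0; roots r_1 = 4, r_2 = -2


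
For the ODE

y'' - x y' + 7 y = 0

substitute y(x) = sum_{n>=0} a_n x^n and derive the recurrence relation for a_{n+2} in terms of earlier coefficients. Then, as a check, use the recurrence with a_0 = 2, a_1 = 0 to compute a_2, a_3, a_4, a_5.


Substitute y = sum_n a_n x^n.
y''(x) has coefficient (n+2)(n+1) a_{n+2} at x^n;
-x y'(x) has coefficient -n a_n at x^n (shift);
7 y(x) has coefficient 7 a_n at x^n.
Matching x^n: (n+2)(n+1) a_{n+2} + (-n + 7) a_n = 0.
Thus a_{n+2} = (n - 7) / ((n+1)(n+2)) * a_n.

Check with a_0 = 2, a_1 = 0 (apply the recurrence for n = 0, 1, 2, 3): a_0 = 2, a_1 = 0, a_2 = -7, a_3 = 0, a_4 = 35/12, a_5 = 0.

a_(n+2) = (n - 7) / ((n+1)(n+2)) * a_n; check: a_0 = 2, a_1 = 0, a_2 = -7, a_3 = 0, a_4 = 35/12, a_5 = 0


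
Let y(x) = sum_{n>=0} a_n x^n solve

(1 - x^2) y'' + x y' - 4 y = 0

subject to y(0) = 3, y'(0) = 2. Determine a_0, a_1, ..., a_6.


Ansatz: y(x) = sum_{n>=0} a_n x^n, so y'(x) = sum_{n>=1} n a_n x^(n-1) and y''(x) = sum_{n>=2} n(n-1) a_n x^(n-2).
Substitute into P(x) y'' + Q(x) y' + R(x) y = 0 with P(x) = 1 - x^2, Q(x) = x, R(x) = -4, and match powers of x.
Initial conditions: a_0 = 3, a_1 = 2.
Setting the coefficient of each power of x to zero and solving order by order (substituting the coefficients already found):
  x^0: 2 a_2 - 4 a_0 = 0  ->  2 a_2 = 4 a_0 = 12  ->  a_2 = 6
  x^1: 6 a_3 - 3 a_1 = 0  ->  6 a_3 = 3 a_1 = 6  ->  a_3 = 1
  x^2: 12 a_4 - 4 a_2 = 0  ->  12 a_4 = 4 a_2 = 24  ->  a_4 = 2
  x^3: 20 a_5 - 7 a_3 = 0  ->  20 a_5 = 7 a_3 = 7  ->  a_5 = 7/20
  x^4: 30 a_6 - 12 a_4 = 0  ->  30 a_6 = 12 a_4 = 24  ->  a_6 = 4/5
Truncated series: y(x) = 3 + 2 x + 6 x^2 + x^3 + 2 x^4 + (7/20) x^5 + (4/5) x^6 + O(x^7).

a_0 = 3; a_1 = 2; a_2 = 6; a_3 = 1; a_4 = 2; a_5 = 7/20; a_6 = 4/5


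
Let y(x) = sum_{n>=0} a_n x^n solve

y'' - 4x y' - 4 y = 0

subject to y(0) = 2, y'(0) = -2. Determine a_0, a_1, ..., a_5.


Ansatz: y(x) = sum_{n>=0} a_n x^n, so y'(x) = sum_{n>=1} n a_n x^(n-1) and y''(x) = sum_{n>=2} n(n-1) a_n x^(n-2).
Substitute into P(x) y'' + Q(x) y' + R(x) y = 0 with P(x) = 1, Q(x) = -4x, R(x) = -4, and match powers of x.
Initial conditions: a_0 = 2, a_1 = -2.
Setting the coefficient of each power of x to zero and solving order by order (substituting the coefficients already found):
  x^0: 2 a_2 - 4 a_0 = 0  ->  2 a_2 = 4 a_0 = 8  ->  a_2 = 4
  x^1: 6 a_3 - 8 a_1 = 0  ->  6 a_3 = 8 a_1 = -16  ->  a_3 = -8/3
  x^2: 12 a_4 - 12 a_2 = 0  ->  12 a_4 = 12 a_2 = 48  ->  a_4 = 4
  x^3: 20 a_5 - 16 a_3 = 0  ->  20 a_5 = 16 a_3 = -128/3  ->  a_5 = -32/15
Truncated series: y(x) = 2 - 2 x + 4 x^2 - (8/3) x^3 + 4 x^4 - (32/15) x^5 + O(x^6).

a_0 = 2; a_1 = -2; a_2 = 4; a_3 = -8/3; a_4 = 4; a_5 = -32/15


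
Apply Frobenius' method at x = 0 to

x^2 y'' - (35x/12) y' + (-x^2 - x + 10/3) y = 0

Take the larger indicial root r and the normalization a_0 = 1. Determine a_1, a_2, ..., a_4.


Write in Frobenius form y'' + (p(x)/x) y' + (q(x)/x^2) y = 0:
  p(x) = -35/12,  q(x) = -x^2 - x + 10/3.
Indicial equation: r(r-1) + (-35/12) r + (10/3) = 0 -> roots r_1 = 8/3, r_2 = 5/4.
Take r = r_1 = 8/3. Let y(x) = x^r sum_{n>=0} a_n x^n with a_0 = 1.
Substitute y = x^r sum a_n x^n and match x^{r+n}. The recurrence is
  D(n) a_n - 1 a_{n-1} - 1 a_{n-2} = 0,  where D(n) = (r+n)(r+n-1) + (-35/12)(r+n) + (10/3).
  a_n = [1 a_{n-1} + 1 a_{n-2}] / D(n).
Since the indicial polynomial factors as (r - r_1)(r - r_2), D(n) = (r_1 + n - r_1)(r_1 + n - r_2) = n(n + 17/12).
Evaluating step by step (a_0 = 1):
  n = 1: D(1) = 1(1 + 17/12) = 29/12; numerator = 1(1) = 1; a_1 = (1)/(29/12) = 12/29
  n = 2: D(2) = 2(2 + 17/12) = 41/6; numerator = 1(12/29) + 1(1) = 41/29; a_2 = (41/29)/(41/6) = 6/29
  n = 3: D(3) = 3(3 + 17/12) = 53/4; numerator = 1(6/29) + 1(12/29) = 18/29; a_3 = (18/29)/(53/4) = 72/1537
  n = 4: D(4) = 4(4 + 17/12) = 65/3; numerator = 1(72/1537) + 1(6/29) = 390/1537; a_4 = (390/1537)/(65/3) = 18/1537

r = 8/3; a_0 = 1; a_1 = 12/29; a_2 = 6/29; a_3 = 72/1537; a_4 = 18/1537


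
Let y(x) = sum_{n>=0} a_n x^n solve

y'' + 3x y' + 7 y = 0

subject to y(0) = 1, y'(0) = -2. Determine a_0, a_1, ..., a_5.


Ansatz: y(x) = sum_{n>=0} a_n x^n, so y'(x) = sum_{n>=1} n a_n x^(n-1) and y''(x) = sum_{n>=2} n(n-1) a_n x^(n-2).
Substitute into P(x) y'' + Q(x) y' + R(x) y = 0 with P(x) = 1, Q(x) = 3x, R(x) = 7, and match powers of x.
Initial conditions: a_0 = 1, a_1 = -2.
Setting the coefficient of each power of x to zero and solving order by order (substituting the coefficients already found):
  x^0: 2 a_2 + 7 a_0 = 0  ->  2 a_2 = -7 a_0 = -7  ->  a_2 = -7/2
  x^1: 6 a_3 + 10 a_1 = 0  ->  6 a_3 = -10 a_1 = 20  ->  a_3 = 10/3
  x^2: 12 a_4 + 13 a_2 = 0  ->  12 a_4 = -13 a_2 = 91/2  ->  a_4 = 91/24
  x^3: 20 a_5 + 16 a_3 = 0  ->  20 a_5 = -16 a_3 = -160/3  ->  a_5 = -8/3
Truncated series: y(x) = 1 - 2 x - (7/2) x^2 + (10/3) x^3 + (91/24) x^4 - (8/3) x^5 + O(x^6).

a_0 = 1; a_1 = -2; a_2 = -7/2; a_3 = 10/3; a_4 = 91/24; a_5 = -8/3


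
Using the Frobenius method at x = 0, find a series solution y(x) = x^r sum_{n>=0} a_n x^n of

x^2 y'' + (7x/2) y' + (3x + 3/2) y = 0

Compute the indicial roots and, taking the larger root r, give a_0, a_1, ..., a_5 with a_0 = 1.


Write in Frobenius form y'' + (p(x)/x) y' + (q(x)/x^2) y = 0:
  p(x) = 7/2,  q(x) = 3x + 3/2.
Indicial equation: r(r-1) + (7/2) r + (3/2) = 0 -> roots r_1 = -1, r_2 = -3/2.
Take r = r_1 = -1. Let y(x) = x^r sum_{n>=0} a_n x^n with a_0 = 1.
Substitute y = x^r sum a_n x^n and match x^{r+n}. The recurrence is
  D(n) a_n + 3 a_{n-1} = 0,  where D(n) = (r+n)(r+n-1) + (7/2)(r+n) + (3/2).
  a_n = -3 / D(n) * a_{n-1}.
Since the indicial polynomial factors as (r - r_1)(r - r_2), D(n) = (r_1 + n - r_1)(r_1 + n - r_2) = n(n + 1/2).
Evaluating step by step (a_0 = 1):
  n = 1: D(1) = 1(1 + 1/2) = 3/2; numerator = -3(1) = -3; a_1 = (-3)/(3/2) = -2
  n = 2: D(2) = 2(2 + 1/2) = 5; numerator = -3(-2) = 6; a_2 = (6)/(5) = 6/5
  n = 3: D(3) = 3(3 + 1/2) = 21/2; numerator = -3(6/5) = -18/5; a_3 = (-18/5)/(21/2) = -12/35
  n = 4: D(4) = 4(4 + 1/2) = 18; numerator = -3(-12/35) = 36/35; a_4 = (36/35)/(18) = 2/35
  n = 5: D(5) = 5(5 + 1/2) = 55/2; numerator = -3(2/35) = -6/35; a_5 = (-6/35)/(55/2) = -12/1925

r = -1; a_0 = 1; a_1 = -2; a_2 = 6/5; a_3 = -12/35; a_4 = 2/35; a_5 = -12/1925


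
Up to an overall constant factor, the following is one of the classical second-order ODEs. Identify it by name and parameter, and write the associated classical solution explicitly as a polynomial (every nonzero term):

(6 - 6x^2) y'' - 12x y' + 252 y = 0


All three coefficients share the factor 6; dividing through by 6 gives  (1 - x^2) y'' - 2x y' + 42 y = 0.
This matches the Legendre equation (1 - x^2) y'' - 2x y' + n(n+1) y = 0 (note the -2x y' term) with n(n+1) = 42, so n = 6; the polynomial solution is P_6(x).
With y = sum_k a_k x^k, matching x^k gives (k+2)(k+1) a_{k+2} = [k(k+1) - n(n+1)] a_k = (k - 6)(k + 7) a_k. The right side vanishes at k = 6, so the series with the parity of 6 terminates at degree 6.
Standard normalization (P_n(1) = 1): leading coefficient (2n)!/(2^n (n!)^2) = 479001600/(64*518400) = 231/16, so a_6 = 231/16. Work downward with a_k = (k+1)(k+2) a_{k+2} / ((k - 6)(k + 7)):
  a_4 = (5)(6)(231/16) / ((4 - 6)(4 + 7)) = (3465/8)/(-22) = -315/16
  a_2 = (3)(4)(-315/16) / ((2 - 6)(2 + 7)) = (-945/4)/(-36) = 105/16
  a_0 = (1)(2)(105/16) / ((0 - 6)(0 + 7)) = (105/8)/(-42) = -5/16
Hence P_6(x) = 231 x^6/16 - 315 x^4/16 + 105 x^2/16 - 5/16.

P_6(x); series = 231 x^6/16 - 315 x^4/16 + 105 x^2/16 - 5/16


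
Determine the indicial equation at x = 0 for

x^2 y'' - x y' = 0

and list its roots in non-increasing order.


Divide by x^2 to reach normal form y'' + P_1(x) y' + P_2(x) y = 0 with P_1(x) = -1/x and P_2(x) = 0.
x = 0 is a singular point because the y'-coefficient -1/x has a pole at x = 0.
It is a regular singular point because x P_1(x) = p(x) = -1 and x^2 P_2(x) = q(x) = 0 are polynomials, hence analytic at x = 0.
p(0) = -1,  q(0) = 0.
Indicial equation: r(r-1) + p(0) r + q(0) = 0, i.e. r^2 + (p(0) - 1) r + q(0) = 0, i.e. r^2 - 2 r = 0.
Discriminant: (-2)^2 - 4(0) = 4, so r = (2 ± 2)/2.
Solving: r_1 = 2, r_2 = 0.

indicial: r^2 - 2 r = 0; roots r_1 = 2, r_2 = 0


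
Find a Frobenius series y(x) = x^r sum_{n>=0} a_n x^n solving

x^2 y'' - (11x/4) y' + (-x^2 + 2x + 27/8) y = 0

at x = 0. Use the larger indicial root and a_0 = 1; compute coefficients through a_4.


Write in Frobenius form y'' + (p(x)/x) y' + (q(x)/x^2) y = 0:
  p(x) = -11/4,  q(x) = -x^2 + 2x + 27/8.
Indicial equation: r(r-1) + (-11/4) r + (27/8) = 0 -> roots r_1 = 9/4, r_2 = 3/2.
Take r = r_1 = 9/4. Let y(x) = x^r sum_{n>=0} a_n x^n with a_0 = 1.
Substitute y = x^r sum a_n x^n and match x^{r+n}. The recurrence is
  D(n) a_n + 2 a_{n-1} - 1 a_{n-2} = 0,  where D(n) = (r+n)(r+n-1) + (-11/4)(r+n) + (27/8).
  a_n = [-2 a_{n-1} + 1 a_{n-2}] / D(n).
Since the indicial polynomial factors as (r - r_1)(r - r_2), D(n) = (r_1 + n - r_1)(r_1 + n - r_2) = n(n + 3/4).
Evaluating step by step (a_0 = 1):
  n = 1: D(1) = 1(1 + 3/4) = 7/4; numerator = -2(1) = -2; a_1 = (-2)/(7/4) = -8/7
  n = 2: D(2) = 2(2 + 3/4) = 11/2; numerator = -2(-8/7) + 1(1) = 23/7; a_2 = (23/7)/(11/2) = 46/77
  n = 3: D(3) = 3(3 + 3/4) = 45/4; numerator = -2(46/77) + 1(-8/7) = -180/77; a_3 = (-180/77)/(45/4) = -16/77
  n = 4: D(4) = 4(4 + 3/4) = 19; numerator = -2(-16/77) + 1(46/77) = 78/77; a_4 = (78/77)/(19) = 78/1463

r = 9/4; a_0 = 1; a_1 = -8/7; a_2 = 46/77; a_3 = -16/77; a_4 = 78/1463


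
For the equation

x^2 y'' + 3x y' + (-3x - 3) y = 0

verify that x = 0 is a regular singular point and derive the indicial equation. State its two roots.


Divide by x^2 to reach normal form y'' + P_1(x) y' + P_2(x) y = 0 with P_1(x) = 3/x and P_2(x) = -3/x - 3/x^2.
x = 0 is a singular point because the y'-coefficient 3/x has a pole at x = 0 and the y-coefficient -3/x - 3/x^2 has a pole at x = 0.
It is a regular singular point because x P_1(x) = p(x) = 3 and x^2 P_2(x) = q(x) = -3x - 3 are polynomials, hence analytic at x = 0.
p(0) = 3,  q(0) = -3.
Indicial equation: r(r-1) + p(0) r + q(0) = 0, i.e. r^2 + (p(0) - 1) r + q(0) = 0, i.e. r^2 + 2 r - 3 = 0.
Discriminant: (2)^2 - 4(-3) = 16, so r = (-2 ± 4)/2.
Solving: r_1 = 1, r_2 = -3.

indicial: r^2 + 2 r - 3 = 0; roots r_1 = 1, r_2 = -3


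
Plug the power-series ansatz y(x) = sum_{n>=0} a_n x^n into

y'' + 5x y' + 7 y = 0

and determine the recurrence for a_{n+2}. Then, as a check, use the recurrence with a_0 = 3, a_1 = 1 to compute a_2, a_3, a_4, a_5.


Substitute y = sum_n a_n x^n.
y''(x) has coefficient (n+2)(n+1) a_{n+2} at x^n;
5 x y'(x) has coefficient 5 n a_n at x^n (shift);
7 y(x) has coefficient 7 a_n at x^n.
Matching x^n: (n+2)(n+1) a_{n+2} + (5n + 7) a_n = 0.
Thus a_{n+2} = (-5n - 7) / ((n+1)(n+2)) * a_n.

Check with a_0 = 3, a_1 = 1 (apply the recurrence for n = 0, 1, 2, 3): a_0 = 3, a_1 = 1, a_2 = -21/2, a_3 = -2, a_4 = 119/8, a_5 = 11/5.

a_(n+2) = (-5n - 7) / ((n+1)(n+2)) * a_n; check: a_0 = 3, a_1 = 1, a_2 = -21/2, a_3 = -2, a_4 = 119/8, a_5 = 11/5


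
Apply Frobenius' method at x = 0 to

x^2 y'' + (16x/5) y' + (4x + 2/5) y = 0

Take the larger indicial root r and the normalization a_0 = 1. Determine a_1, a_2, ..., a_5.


Write in Frobenius form y'' + (p(x)/x) y' + (q(x)/x^2) y = 0:
  p(x) = 16/5,  q(x) = 4x + 2/5.
Indicial equation: r(r-1) + (16/5) r + (2/5) = 0 -> roots r_1 = -1/5, r_2 = -2.
Take r = r_1 = -1/5. Let y(x) = x^r sum_{n>=0} a_n x^n with a_0 = 1.
Substitute y = x^r sum a_n x^n and match x^{r+n}. The recurrence is
  D(n) a_n + 4 a_{n-1} = 0,  where D(n) = (r+n)(r+n-1) + (16/5)(r+n) + (2/5).
  a_n = -4 / D(n) * a_{n-1}.
Since the indicial polynomial factors as (r - r_1)(r - r_2), D(n) = (r_1 + n - r_1)(r_1 + n - r_2) = n(n + 9/5).
Evaluating step by step (a_0 = 1):
  n = 1: D(1) = 1(1 + 9/5) = 14/5; numerator = -4(1) = -4; a_1 = (-4)/(14/5) = -10/7
  n = 2: D(2) = 2(2 + 9/5) = 38/5; numerator = -4(-10/7) = 40/7; a_2 = (40/7)/(38/5) = 100/133
  n = 3: D(3) = 3(3 + 9/5) = 72/5; numerator = -4(100/133) = -400/133; a_3 = (-400/133)/(72/5) = -250/1197
  n = 4: D(4) = 4(4 + 9/5) = 116/5; numerator = -4(-250/1197) = 1000/1197; a_4 = (1000/1197)/(116/5) = 1250/34713
  n = 5: D(5) = 5(5 + 9/5) = 34; numerator = -4(1250/34713) = -5000/34713; a_5 = (-5000/34713)/(34) = -2500/590121

r = -1/5; a_0 = 1; a_1 = -10/7; a_2 = 100/133; a_3 = -250/1197; a_4 = 1250/34713; a_5 = -2500/590121


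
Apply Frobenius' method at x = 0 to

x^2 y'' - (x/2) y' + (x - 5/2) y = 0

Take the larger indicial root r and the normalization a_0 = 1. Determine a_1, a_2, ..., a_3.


Write in Frobenius form y'' + (p(x)/x) y' + (q(x)/x^2) y = 0:
  p(x) = -1/2,  q(x) = x - 5/2.
Indicial equation: r(r-1) + (-1/2) r + (-5/2) = 0 -> roots r_1 = 5/2, r_2 = -1.
Take r = r_1 = 5/2. Let y(x) = x^r sum_{n>=0} a_n x^n with a_0 = 1.
Substitute y = x^r sum a_n x^n and match x^{r+n}. The recurrence is
  D(n) a_n + 1 a_{n-1} = 0,  where D(n) = (r+n)(r+n-1) + (-1/2)(r+n) + (-5/2).
  a_n = -1 / D(n) * a_{n-1}.
Since the indicial polynomial factors as (r - r_1)(r - r_2), D(n) = (r_1 + n - r_1)(r_1 + n - r_2) = n(n + 7/2).
Evaluating step by step (a_0 = 1):
  n = 1: D(1) = 1(1 + 7/2) = 9/2; numerator = -1(1) = -1; a_1 = (-1)/(9/2) = -2/9
  n = 2: D(2) = 2(2 + 7/2) = 11; numerator = -1(-2/9) = 2/9; a_2 = (2/9)/(11) = 2/99
  n = 3: D(3) = 3(3 + 7/2) = 39/2; numerator = -1(2/99) = -2/99; a_3 = (-2/99)/(39/2) = -4/3861

r = 5/2; a_0 = 1; a_1 = -2/9; a_2 = 2/99; a_3 = -4/3861


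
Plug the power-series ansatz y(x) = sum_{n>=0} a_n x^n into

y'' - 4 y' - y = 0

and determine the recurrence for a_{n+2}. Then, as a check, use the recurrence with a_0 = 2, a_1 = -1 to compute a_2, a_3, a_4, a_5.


Substitute y = sum_n a_n x^n.
y''(x) has coefficient (n+2)(n+1) a_{n+2} at x^n;
-4 y'(x) has coefficient -4 (n+1) a_{n+1} at x^n;
-y(x) has coefficient -1 a_n at x^n.
Matching x^n: (n+2)(n+1) a_{n+2} - 4 (n+1) a_{n+1} - 1 a_n = 0.
Thus a_{n+2} = [4 (n+1) a_{n+1} + 1 a_n] / ((n+1)(n+2)).

Check with a_0 = 2, a_1 = -1 (apply the recurrence for n = 0, 1, 2, 3): a_0 = 2, a_1 = -1, a_2 = -1, a_3 = -3/2, a_4 = -19/12, a_5 = -161/120.

a_(n+2) = [4 (n+1) a_(n+1) + 1 a_n] / ((n+1)(n+2)); check: a_0 = 2, a_1 = -1, a_2 = -1, a_3 = -3/2, a_4 = -19/12, a_5 = -161/120


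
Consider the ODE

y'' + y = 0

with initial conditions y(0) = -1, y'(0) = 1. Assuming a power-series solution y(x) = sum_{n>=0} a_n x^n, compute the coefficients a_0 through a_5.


Ansatz: y(x) = sum_{n>=0} a_n x^n, so y'(x) = sum_{n>=1} n a_n x^(n-1) and y''(x) = sum_{n>=2} n(n-1) a_n x^(n-2).
Substitute into P(x) y'' + Q(x) y' + R(x) y = 0 with P(x) = 1, Q(x) = 0, R(x) = 1, and match powers of x.
Initial conditions: a_0 = -1, a_1 = 1.
Setting the coefficient of each power of x to zero and solving order by order (substituting the coefficients already found):
  x^0: 2 a_2 + a_0 = 0  ->  2 a_2 = -a_0 = 1  ->  a_2 = 1/2
  x^1: 6 a_3 + a_1 = 0  ->  6 a_3 = -a_1 = -1  ->  a_3 = -1/6
  x^2: 12 a_4 + a_2 = 0  ->  12 a_4 = -a_2 = -1/2  ->  a_4 = -1/24
  x^3: 20 a_5 + a_3 = 0  ->  20 a_5 = -a_3 = 1/6  ->  a_5 = 1/120
Truncated series: y(x) = -1 + x + (1/2) x^2 - (1/6) x^3 - (1/24) x^4 + (1/120) x^5 + O(x^6).

a_0 = -1; a_1 = 1; a_2 = 1/2; a_3 = -1/6; a_4 = -1/24; a_5 = 1/120


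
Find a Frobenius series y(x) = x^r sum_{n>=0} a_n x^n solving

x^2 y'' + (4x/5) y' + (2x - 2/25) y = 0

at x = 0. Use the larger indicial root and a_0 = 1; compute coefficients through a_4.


Write in Frobenius form y'' + (p(x)/x) y' + (q(x)/x^2) y = 0:
  p(x) = 4/5,  q(x) = 2x - 2/25.
Indicial equation: r(r-1) + (4/5) r + (-2/25) = 0 -> roots r_1 = 2/5, r_2 = -1/5.
Take r = r_1 = 2/5. Let y(x) = x^r sum_{n>=0} a_n x^n with a_0 = 1.
Substitute y = x^r sum a_n x^n and match x^{r+n}. The recurrence is
  D(n) a_n + 2 a_{n-1} = 0,  where D(n) = (r+n)(r+n-1) + (4/5)(r+n) + (-2/25).
  a_n = -2 / D(n) * a_{n-1}.
Since the indicial polynomial factors as (r - r_1)(r - r_2), D(n) = (r_1 + n - r_1)(r_1 + n - r_2) = n(n + 3/5).
Evaluating step by step (a_0 = 1):
  n = 1: D(1) = 1(1 + 3/5) = 8/5; numerator = -2(1) = -2; a_1 = (-2)/(8/5) = -5/4
  n = 2: D(2) = 2(2 + 3/5) = 26/5; numerator = -2(-5/4) = 5/2; a_2 = (5/2)/(26/5) = 25/52
  n = 3: D(3) = 3(3 + 3/5) = 54/5; numerator = -2(25/52) = -25/26; a_3 = (-25/26)/(54/5) = -125/1404
  n = 4: D(4) = 4(4 + 3/5) = 92/5; numerator = -2(-125/1404) = 125/702; a_4 = (125/702)/(92/5) = 625/64584

r = 2/5; a_0 = 1; a_1 = -5/4; a_2 = 25/52; a_3 = -125/1404; a_4 = 625/64584


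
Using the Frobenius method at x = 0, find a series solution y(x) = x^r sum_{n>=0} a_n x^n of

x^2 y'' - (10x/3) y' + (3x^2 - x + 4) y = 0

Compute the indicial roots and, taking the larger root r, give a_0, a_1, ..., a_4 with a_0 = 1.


Write in Frobenius form y'' + (p(x)/x) y' + (q(x)/x^2) y = 0:
  p(x) = -10/3,  q(x) = 3x^2 - x + 4.
Indicial equation: r(r-1) + (-10/3) r + (4) = 0 -> roots r_1 = 3, r_2 = 4/3.
Take r = r_1 = 3. Let y(x) = x^r sum_{n>=0} a_n x^n with a_0 = 1.
Substitute y = x^r sum a_n x^n and match x^{r+n}. The recurrence is
  D(n) a_n - 1 a_{n-1} + 3 a_{n-2} = 0,  where D(n) = (r+n)(r+n-1) + (-10/3)(r+n) + (4).
  a_n = [1 a_{n-1} - 3 a_{n-2}] / D(n).
Since the indicial polynomial factors as (r - r_1)(r - r_2), D(n) = (r_1 + n - r_1)(r_1 + n - r_2) = n(n + 5/3).
Evaluating step by step (a_0 = 1):
  n = 1: D(1) = 1(1 + 5/3) = 8/3; numerator = 1(1) = 1; a_1 = (1)/(8/3) = 3/8
  n = 2: D(2) = 2(2 + 5/3) = 22/3; numerator = 1(3/8) - 3(1) = -21/8; a_2 = (-21/8)/(22/3) = -63/176
  n = 3: D(3) = 3(3 + 5/3) = 14; numerator = 1(-63/176) - 3(3/8) = -261/176; a_3 = (-261/176)/(14) = -261/2464
  n = 4: D(4) = 4(4 + 5/3) = 68/3; numerator = 1(-261/2464) - 3(-63/176) = 2385/2464; a_4 = (2385/2464)/(68/3) = 7155/167552

r = 3; a_0 = 1; a_1 = 3/8; a_2 = -63/176; a_3 = -261/2464; a_4 = 7155/167552


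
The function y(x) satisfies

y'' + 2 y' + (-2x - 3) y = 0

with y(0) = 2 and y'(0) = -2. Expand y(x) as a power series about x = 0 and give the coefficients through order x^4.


Ansatz: y(x) = sum_{n>=0} a_n x^n, so y'(x) = sum_{n>=1} n a_n x^(n-1) and y''(x) = sum_{n>=2} n(n-1) a_n x^(n-2).
Substitute into P(x) y'' + Q(x) y' + R(x) y = 0 with P(x) = 1, Q(x) = 2, R(x) = -2x - 3, and match powers of x.
Initial conditions: a_0 = 2, a_1 = -2.
Setting the coefficient of each power of x to zero and solving order by order (substituting the coefficients already found):
  x^0: 2 a_2 + 2 a_1 - 3 a_0 = 0  ->  2 a_2 = -2 a_1 + 3 a_0 = 10  ->  a_2 = 5
  x^1: 6 a_3 + 4 a_2 - 3 a_1 - 2 a_0 = 0  ->  6 a_3 = -4 a_2 + 3 a_1 + 2 a_0 = -22  ->  a_3 = -11/3
  x^2: 12 a_4 + 6 a_3 - 3 a_2 - 2 a_1 = 0  ->  12 a_4 = -6 a_3 + 3 a_2 + 2 a_1 = 33  ->  a_4 = 11/4
Truncated series: y(x) = 2 - 2 x + 5 x^2 - (11/3) x^3 + (11/4) x^4 + O(x^5).

a_0 = 2; a_1 = -2; a_2 = 5; a_3 = -11/3; a_4 = 11/4


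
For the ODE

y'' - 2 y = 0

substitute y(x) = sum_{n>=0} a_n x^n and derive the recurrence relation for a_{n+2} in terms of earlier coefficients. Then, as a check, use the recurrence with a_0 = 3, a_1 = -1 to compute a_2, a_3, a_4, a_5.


Substitute y = sum_n a_n x^n into y'' + (const) y = 0.
y''(x) = sum_{n>=0} (n+2)(n+1) a_{n+2} x^n.
The ODE becomes sum_n [(n+2)(n+1) a_{n+2} - 2 a_n] x^n = 0.
Setting each coefficient to zero gives the recurrence:
  (n+2)(n+1) a_{n+2} - 2 a_n = 0,
  a_{n+2} = 2 / ((n+1)(n+2)) a_n.

Check with a_0 = 3, a_1 = -1 (apply the recurrence for n = 0, 1, 2, 3): a_0 = 3, a_1 = -1, a_2 = 3, a_3 = -1/3, a_4 = 1/2, a_5 = -1/30.

a_{n+2} = 2/((n+1)(n+2)) * a_n; check: a_0 = 3, a_1 = -1, a_2 = 3, a_3 = -1/3, a_4 = 1/2, a_5 = -1/30


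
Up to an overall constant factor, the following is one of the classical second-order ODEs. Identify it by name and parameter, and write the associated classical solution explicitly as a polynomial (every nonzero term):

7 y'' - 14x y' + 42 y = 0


All three coefficients share the factor 7; dividing through by 7 gives  y'' - 2x y' + 6 y = 0.
This matches the Hermite equation y'' - 2x y' + 2n y = 0 with 2n = 6, so n = 3; the polynomial solution is H_3(x).
With y = sum_k a_k x^k, matching x^k gives (k+2)(k+1) a_{k+2} = 2(k - n) a_k = 2(k - 3) a_k. The right side vanishes at k = 3, so the series with the parity of 3 terminates at degree 3.
Standard normalization: leading coefficient of H_n is 2^n, so a_3 = 2^3 = 8. Work downward with a_k = (k+1)(k+2) a_{k+2} / (2(k - n)):
  a_1 = (2)(3)(8) / (2(1 - 3)) = 48/(-4) = -12
Hence H_3(x) = 8 x^3 - 12 x.

H_3(x); series = 8 x^3 - 12 x


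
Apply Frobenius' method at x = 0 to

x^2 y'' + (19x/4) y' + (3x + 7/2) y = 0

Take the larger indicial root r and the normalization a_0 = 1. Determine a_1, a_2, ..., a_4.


Write in Frobenius form y'' + (p(x)/x) y' + (q(x)/x^2) y = 0:
  p(x) = 19/4,  q(x) = 3x + 7/2.
Indicial equation: r(r-1) + (19/4) r + (7/2) = 0 -> roots r_1 = -7/4, r_2 = -2.
Take r = r_1 = -7/4. Let y(x) = x^r sum_{n>=0} a_n x^n with a_0 = 1.
Substitute y = x^r sum a_n x^n and match x^{r+n}. The recurrence is
  D(n) a_n + 3 a_{n-1} = 0,  where D(n) = (r+n)(r+n-1) + (19/4)(r+n) + (7/2).
  a_n = -3 / D(n) * a_{n-1}.
Since the indicial polynomial factors as (r - r_1)(r - r_2), D(n) = (r_1 + n - r_1)(r_1 + n - r_2) = n(n + 1/4).
Evaluating step by step (a_0 = 1):
  n = 1: D(1) = 1(1 + 1/4) = 5/4; numerator = -3(1) = -3; a_1 = (-3)/(5/4) = -12/5
  n = 2: D(2) = 2(2 + 1/4) = 9/2; numerator = -3(-12/5) = 36/5; a_2 = (36/5)/(9/2) = 8/5
  n = 3: D(3) = 3(3 + 1/4) = 39/4; numerator = -3(8/5) = -24/5; a_3 = (-24/5)/(39/4) = -32/65
  n = 4: D(4) = 4(4 + 1/4) = 17; numerator = -3(-32/65) = 96/65; a_4 = (96/65)/(17) = 96/1105

r = -7/4; a_0 = 1; a_1 = -12/5; a_2 = 8/5; a_3 = -32/65; a_4 = 96/1105


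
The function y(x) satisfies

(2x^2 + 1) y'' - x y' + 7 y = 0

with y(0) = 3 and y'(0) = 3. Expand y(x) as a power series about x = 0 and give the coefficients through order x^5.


Ansatz: y(x) = sum_{n>=0} a_n x^n, so y'(x) = sum_{n>=1} n a_n x^(n-1) and y''(x) = sum_{n>=2} n(n-1) a_n x^(n-2).
Substitute into P(x) y'' + Q(x) y' + R(x) y = 0 with P(x) = 2x^2 + 1, Q(x) = -x, R(x) = 7, and match powers of x.
Initial conditions: a_0 = 3, a_1 = 3.
Setting the coefficient of each power of x to zero and solving order by order (substituting the coefficients already found):
  x^0: 2 a_2 + 7 a_0 = 0  ->  2 a_2 = -7 a_0 = -21  ->  a_2 = -21/2
  x^1: 6 a_3 + 6 a_1 = 0  ->  6 a_3 = -6 a_1 = -18  ->  a_3 = -3
  x^2: 12 a_4 + 9 a_2 = 0  ->  12 a_4 = -9 a_2 = 189/2  ->  a_4 = 63/8
  x^3: 20 a_5 + 16 a_3 = 0  ->  20 a_5 = -16 a_3 = 48  ->  a_5 = 12/5
Truncated series: y(x) = 3 + 3 x - (21/2) x^2 - 3 x^3 + (63/8) x^4 + (12/5) x^5 + O(x^6).

a_0 = 3; a_1 = 3; a_2 = -21/2; a_3 = -3; a_4 = 63/8; a_5 = 12/5


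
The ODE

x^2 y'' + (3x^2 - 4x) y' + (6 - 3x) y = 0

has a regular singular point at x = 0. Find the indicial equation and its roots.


Divide by x^2 to reach normal form y'' + P_1(x) y' + P_2(x) y = 0 with P_1(x) = 3 - 4/x and P_2(x) = -3/x + 6/x^2.
x = 0 is a singular point because the y'-coefficient 3 - 4/x has a pole at x = 0 and the y-coefficient -3/x + 6/x^2 has a pole at x = 0.
It is a regular singular point because x P_1(x) = p(x) = 3x - 4 and x^2 P_2(x) = q(x) = 6 - 3x are polynomials, hence analytic at x = 0.
p(0) = -4,  q(0) = 6.
Indicial equation: r(r-1) + p(0) r + q(0) = 0, i.e. r^2 + (p(0) - 1) r + q(0) = 0, i.e. r^2 - 5 r + 6 = 0.
Discriminant: (-5)^2 - 4(6) = 1, so r = (5 ± 1)/2.
Solving: r_1 = 3, r_2 = 2.

indicial: r^2 - 5 r + 6 = 0; roots r_1 = 3, r_2 = 2


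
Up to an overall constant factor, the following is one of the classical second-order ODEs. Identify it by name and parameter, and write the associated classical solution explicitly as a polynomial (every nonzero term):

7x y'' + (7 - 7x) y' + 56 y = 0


All three coefficients share the factor 7; dividing through by 7 gives  x y'' + (1 - x) y' + 8 y = 0.
This matches the Laguerre equation x y'' + (1 - x) y' + n y = 0 with n = 8; the polynomial solution is L_8(x).
With y = sum_k a_k x^k, matching x^k gives (k+1)k a_{k+1} + (k+1) a_{k+1} - k a_k + n a_k = 0, i.e. (k+1)^2 a_{k+1} = (k - n) a_k = (k - 8) a_k. The right side vanishes at k = 8, so the series terminates at degree 8.
Standard normalization L_n(0) = 1 gives a_0 = 1. Work upward with a_{k+1} = (k - 8) a_k / (k+1)^2:
  a_1 = (0 - 8)(1) / 1^2 = -8/1 = -8
  a_2 = (1 - 8)(-8) / 2^2 = 56/4 = 14
  a_3 = (2 - 8)(14) / 3^2 = -84/9 = -28/3
  a_4 = (3 - 8)(-28/3) / 4^2 = (140/3)/16 = 35/12
  a_5 = (4 - 8)(35/12) / 5^2 = (-35/3)/25 = -7/15
  a_6 = (5 - 8)(-7/15) / 6^2 = (7/5)/36 = 7/180
  a_7 = (6 - 8)(7/180) / 7^2 = (-7/90)/49 = -1/630
  a_8 = (7 - 8)(-1/630) / 8^2 = (1/630)/64 = 1/40320
Hence L_8(x) = x^8/40320 - x^7/630 + 7 x^6/180 - 7 x^5/15 + 35 x^4/12 - 28 x^3/3 + 14 x^2 - 8 x + 1.

L_8(x); series = x^8/40320 - x^7/630 + 7 x^6/180 - 7 x^5/15 + 35 x^4/12 - 28 x^3/3 + 14 x^2 - 8 x + 1
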